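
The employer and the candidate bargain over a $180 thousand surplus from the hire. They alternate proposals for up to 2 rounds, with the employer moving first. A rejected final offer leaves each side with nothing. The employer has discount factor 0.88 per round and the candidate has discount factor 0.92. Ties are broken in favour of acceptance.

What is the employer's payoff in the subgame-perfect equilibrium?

14.4

Round 2 (the candidate proposes): the employer will accept anything ≥ 0, so the candidate offers 0 and keeps 180.
Round 1 (the employer proposes): the candidate can get 180 next round, worth 0.92 × 180 = 165.6 now, so the employer offers 165.6, keeping 14.4.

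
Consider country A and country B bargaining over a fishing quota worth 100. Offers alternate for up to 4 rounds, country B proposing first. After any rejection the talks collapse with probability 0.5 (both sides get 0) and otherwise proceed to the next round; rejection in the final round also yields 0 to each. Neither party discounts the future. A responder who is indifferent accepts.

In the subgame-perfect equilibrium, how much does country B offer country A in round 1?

Round 4 (country A proposes): rejection yields 0 for country B; country A offers 0 and keeps 100.
Round 3 (country B proposes): rejecting gives country A an expected 0.5 × 100 = 50. Country B offers 50 and keeps 100 − 50 = 50.
Round 2 (country A proposes): rejecting gives country B an expected 0.5 × 50 = 25; country A offers that and keeps 75.
Round 1 (country B proposes): rejecting gives country A an expected 0.5 × 75 = 37.5. Country B offers 37.5 and keeps 100 − 37.5 = 62.5.

37.5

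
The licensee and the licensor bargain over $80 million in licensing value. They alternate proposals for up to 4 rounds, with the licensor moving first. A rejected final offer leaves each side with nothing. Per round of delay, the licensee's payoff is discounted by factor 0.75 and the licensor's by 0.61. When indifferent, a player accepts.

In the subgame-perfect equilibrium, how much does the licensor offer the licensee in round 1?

Solve by backward induction from round 4.
Round 4 (the licensee proposes): the licensor will accept anything ≥ 0, so the licensee offers 0 and keeps 80.
Round 3 (the licensor proposes): the licensee can get 80 next round, worth 0.75 × 80 = 60 now; the licensor offers that and keeps 20.
Round 2 (the licensee proposes): the licensor can get 20 next round, worth 0.61 × 20 = 12.2 now. The licensee offers 12.2 and keeps 80 − 12.2 = 67.8.
Round 1 (the licensor proposes): the licensee can get 67.8 next round, worth 0.75 × 67.8 = 50.85 now, so the licensor offers 50.85, keeping 29.15.

50.85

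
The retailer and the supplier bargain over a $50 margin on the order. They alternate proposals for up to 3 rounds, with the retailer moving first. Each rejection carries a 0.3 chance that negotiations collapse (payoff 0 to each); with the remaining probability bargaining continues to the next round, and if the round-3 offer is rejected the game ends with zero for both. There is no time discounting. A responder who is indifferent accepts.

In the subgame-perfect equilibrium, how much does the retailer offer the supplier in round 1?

10.5

By backward induction:
Round 3 (the retailer proposes): rejection yields 0 for the supplier; the retailer offers 0 and keeps 50.
Round 2 (the supplier proposes): rejecting gives the retailer an expected 0.7 × 50 = 35, so the supplier offers 35, keeping 15.
Round 1 (the retailer proposes): rejecting gives the supplier an expected 0.7 × 15 = 10.5. The retailer offers 10.5 and keeps 50 − 10.5 = 39.5.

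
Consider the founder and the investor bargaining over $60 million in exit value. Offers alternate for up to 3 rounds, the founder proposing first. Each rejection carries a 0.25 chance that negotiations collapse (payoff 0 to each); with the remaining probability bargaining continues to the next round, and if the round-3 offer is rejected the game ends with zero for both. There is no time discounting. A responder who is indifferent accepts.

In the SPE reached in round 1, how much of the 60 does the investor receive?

11.25

Round 3 (the founder proposes): the investor will accept anything ≥ 0, so the founder offers 0 and keeps 60.
Round 2 (the investor proposes): rejecting gives the founder an expected 0.75 × 60 = 45; the investor offers that and keeps 15.
Round 1 (the founder proposes): rejecting gives the investor an expected 0.75 × 15 = 11.25, so the founder offers 11.25, keeping 48.75.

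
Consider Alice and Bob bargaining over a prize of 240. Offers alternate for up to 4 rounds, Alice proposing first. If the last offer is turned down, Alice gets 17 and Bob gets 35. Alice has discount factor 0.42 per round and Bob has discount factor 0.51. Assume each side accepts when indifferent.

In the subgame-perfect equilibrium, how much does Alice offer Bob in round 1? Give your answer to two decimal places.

95.35

Round 4 (Bob proposes): Alice gets 17 if talks fail, so Bob offers 17 and keeps 223.
Round 3 (Alice proposes): Bob can get 223 next round, worth 0.51 × 223 = 113.73 now; Alice offers that and keeps 126.27.
Round 2 (Bob proposes): Alice can get 126.27 next round, worth 0.42 × 126.27 = 53.0334 now, so Bob offers 53.0334, keeping 186.9666.
Round 1 (Alice proposes): Bob can get 186.9666 next round, worth 0.51 × 186.9666 = 95.352966 now; Alice offers that and keeps 144.647034.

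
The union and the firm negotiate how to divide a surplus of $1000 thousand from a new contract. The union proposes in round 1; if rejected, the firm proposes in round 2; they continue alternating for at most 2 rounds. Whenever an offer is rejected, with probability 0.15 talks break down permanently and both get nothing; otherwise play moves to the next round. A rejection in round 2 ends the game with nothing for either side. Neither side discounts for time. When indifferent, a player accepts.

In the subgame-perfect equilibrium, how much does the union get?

Round 2 (the firm proposes): the union will accept anything ≥ 0, so the firm offers 0 and keeps 1000.
Round 1 (the union proposes): rejecting gives the firm an expected 0.85 × 1000 = 850, so the union offers 850, keeping 150.

150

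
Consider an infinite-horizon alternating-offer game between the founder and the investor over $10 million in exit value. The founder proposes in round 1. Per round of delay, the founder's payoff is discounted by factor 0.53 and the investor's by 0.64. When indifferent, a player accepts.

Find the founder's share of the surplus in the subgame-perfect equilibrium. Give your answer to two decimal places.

5.45

When the founder proposes, the investor accepts any offer worth at least 0.64 times what the investor would get by proposing next round; and vice versa.
This gives x = 10 − 0.64y and y = 10 − 0.53x, where x and y are each side's share when it proposes.
Hence (1 − 0.64·0.53)x = 10(1 − 0.64), i.e. 0.6608·x = 3.6.
x ≈ 5.4479; the investor's share is 10 − x ≈ 4.5521.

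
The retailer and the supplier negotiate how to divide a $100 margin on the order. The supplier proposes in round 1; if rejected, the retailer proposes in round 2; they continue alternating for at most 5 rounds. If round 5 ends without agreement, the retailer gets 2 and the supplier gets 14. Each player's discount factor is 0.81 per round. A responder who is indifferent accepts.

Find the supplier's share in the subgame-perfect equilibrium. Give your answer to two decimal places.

73.65

Round 5 (the supplier proposes): the retailer gets 2 if talks fail, so the supplier offers 2 and keeps 98.
Round 4 (the retailer proposes): the supplier can get 98 next round, worth 0.81 × 98 = 79.38 now. The retailer offers 79.38 and keeps 100 − 79.38 = 20.62.
Round 3 (the supplier proposes): the retailer can get 20.62 next round, worth 0.81 × 20.62 = 16.7022 now; the supplier offers that and keeps 83.2978.
Round 2 (the retailer proposes): the supplier can get 83.2978 next round, worth 0.81 × 83.2978 = 67.471218 now, so the retailer offers 67.471218, keeping 32.528782.
Round 1 (the supplier proposes): the retailer can get 32.528782 next round, worth 0.81 × 32.528782 = 26.34831342 now, so the supplier offers 26.34831342, keeping 73.65168658.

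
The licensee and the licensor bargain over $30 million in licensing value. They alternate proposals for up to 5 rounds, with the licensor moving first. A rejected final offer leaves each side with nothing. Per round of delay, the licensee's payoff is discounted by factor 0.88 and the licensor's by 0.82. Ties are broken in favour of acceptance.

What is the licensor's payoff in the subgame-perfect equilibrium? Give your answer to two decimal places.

21.82

Round 5 (the licensor proposes): the licensee will accept anything ≥ 0, so the licensor offers 0 and keeps 30.
Round 4 (the licensee proposes): the licensor can get 30 next round, worth 0.82 × 30 = 24.6 now. The licensee offers 24.6 and keeps 30 − 24.6 = 5.4.
Round 3 (the licensor proposes): the licensee can get 5.4 next round, worth 0.88 × 5.4 = 4.752 now. The licensor offers 4.752 and keeps 30 − 4.752 = 25.248.
Round 2 (the licensee proposes): the licensor can get 25.248 next round, worth 0.82 × 25.248 = 20.70336 now, so the licensee offers 20.70336, keeping 9.29664.
Round 1 (the licensor proposes): the licensee can get 9.29664 next round, worth 0.88 × 9.29664 = 8.1810432 now. The licensor offers 8.1810432 and keeps 30 − 8.1810432 = 21.8189568.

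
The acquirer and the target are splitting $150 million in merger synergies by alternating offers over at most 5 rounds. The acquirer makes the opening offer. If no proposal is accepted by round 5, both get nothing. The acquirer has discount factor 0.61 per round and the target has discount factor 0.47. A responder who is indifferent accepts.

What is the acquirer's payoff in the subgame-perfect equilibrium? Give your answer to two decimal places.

114.62

Round 5 (the acquirer proposes): the target will accept anything ≥ 0, so the acquirer offers 0 and keeps 150.
Round 4 (the target proposes): the acquirer can get 150 next round, worth 0.61 × 150 = 91.5 now; the target offers that and keeps 58.5.
Round 3 (the acquirer proposes): the target can get 58.5 next round, worth 0.47 × 58.5 = 27.495 now; the acquirer offers that and keeps 122.505.
Round 2 (the target proposes): the acquirer can get 122.505 next round, worth 0.61 × 122.505 = 74.72805 now. The target offers 74.72805 and keeps 150 − 74.72805 = 75.27195.
Round 1 (the acquirer proposes): the target can get 75.27195 next round, worth 0.47 × 75.27195 = 35.3778165 now. The acquirer offers 35.3778165 and keeps 150 − 35.3778165 = 114.6221835.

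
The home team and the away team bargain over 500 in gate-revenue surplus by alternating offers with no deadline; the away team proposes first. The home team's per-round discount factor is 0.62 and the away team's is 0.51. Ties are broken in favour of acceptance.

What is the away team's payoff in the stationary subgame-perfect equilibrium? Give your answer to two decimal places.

277.86

In a stationary SPE each proposer offers the other exactly their discounted continuation value.
If the away team keeps x when proposing and the home team keeps y when proposing, then x = 500 − 0.62y and y = 500 − 0.51x.
Solving: x = 500(1 − 0.62) / (1 − 0.51·0.62) = 190 / 0.6838 ≈ 277.8590.
The home team gets 500 − 277.8590 ≈ 222.1410.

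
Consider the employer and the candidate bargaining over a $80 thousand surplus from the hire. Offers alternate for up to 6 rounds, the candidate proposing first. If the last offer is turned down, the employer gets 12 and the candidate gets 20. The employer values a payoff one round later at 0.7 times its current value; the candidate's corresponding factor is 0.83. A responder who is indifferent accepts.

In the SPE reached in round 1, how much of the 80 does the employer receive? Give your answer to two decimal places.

29.23

Work backward from the last round.
Round 6 (the employer proposes): the candidate gets 20 if talks fail, so the employer offers 20 and keeps 60.
Round 5 (the candidate proposes): the employer can get 60 next round, worth 0.7 × 60 = 42 now, so the candidate offers 42, keeping 38.
Round 4 (the employer proposes): the candidate can get 38 next round, worth 0.83 × 38 = 31.54 now, so the employer offers 31.54, keeping 48.46.
Round 3 (the candidate proposes): the employer can get 48.46 next round, worth 0.7 × 48.46 = 33.922 now, so the candidate offers 33.922, keeping 46.078.
Round 2 (the employer proposes): the candidate can get 46.078 next round, worth 0.83 × 46.078 = 38.24474 now. The employer offers 38.24474 and keeps 80 − 38.24474 = 41.75526.
Round 1 (the candidate proposes): the employer can get 41.75526 next round, worth 0.7 × 41.75526 = 29.228682 now. The candidate offers 29.228682 and keeps 80 − 29.228682 = 50.771318.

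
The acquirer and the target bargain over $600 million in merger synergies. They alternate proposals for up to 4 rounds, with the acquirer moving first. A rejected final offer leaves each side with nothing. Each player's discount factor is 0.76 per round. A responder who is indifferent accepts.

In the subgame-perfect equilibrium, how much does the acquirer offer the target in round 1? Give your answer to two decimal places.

Round 4 (the target proposes): rejection yields 0 for the acquirer; the target offers 0 and keeps 600.
Round 3 (the acquirer proposes): the target can get 600 next round, worth 0.76 × 600 = 456 now, so the acquirer offers 456, keeping 144.
Round 2 (the target proposes): the acquirer can get 144 next round, worth 0.76 × 144 = 109.44 now. The target offers 109.44 and keeps 600 − 109.44 = 490.56.
Round 1 (the acquirer proposes): the target can get 490.56 next round, worth 0.76 × 490.56 = 372.8256 now; the acquirer offers that and keeps 227.1744.

372.83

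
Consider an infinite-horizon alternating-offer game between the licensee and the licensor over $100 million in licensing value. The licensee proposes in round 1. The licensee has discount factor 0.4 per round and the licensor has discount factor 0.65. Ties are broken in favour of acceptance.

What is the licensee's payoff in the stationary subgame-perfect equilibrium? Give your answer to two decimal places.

47.30

In a stationary SPE each proposer offers the other exactly their discounted continuation value.
If the licensee keeps x when proposing and the licensor keeps y when proposing, then x = 100 − 0.65y and y = 100 − 0.4x.
Solving: x = 100(1 − 0.65) / (1 − 0.4·0.65) = 35 / 0.74 ≈ 47.2973.
The licensor gets 100 − 47.2973 ≈ 52.7027.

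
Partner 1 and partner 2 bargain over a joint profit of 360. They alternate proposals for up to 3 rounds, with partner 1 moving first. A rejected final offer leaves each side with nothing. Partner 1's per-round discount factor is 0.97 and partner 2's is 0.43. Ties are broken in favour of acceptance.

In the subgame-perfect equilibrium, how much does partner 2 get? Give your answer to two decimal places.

Work backward from the last round.
Round 3 (partner 1 proposes): partner 2 will accept anything ≥ 0, so partner 1 offers 0 and keeps 360.
Round 2 (partner 2 proposes): partner 1 can get 360 next round, worth 0.97 × 360 = 349.2 now. Partner 2 offers 349.2 and keeps 360 − 349.2 = 10.8.
Round 1 (partner 1 proposes): partner 2 can get 10.8 next round, worth 0.43 × 10.8 = 4.644 now, so partner 1 offers 4.644, keeping 355.356.

4.64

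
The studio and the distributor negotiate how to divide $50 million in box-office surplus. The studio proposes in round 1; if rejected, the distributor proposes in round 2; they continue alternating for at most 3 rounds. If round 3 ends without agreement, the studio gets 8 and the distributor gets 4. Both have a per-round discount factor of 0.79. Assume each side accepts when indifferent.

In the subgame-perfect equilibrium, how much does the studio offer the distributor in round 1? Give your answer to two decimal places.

10.79

Work backward from the last round.
Round 3 (the studio proposes): the distributor gets 4 if talks fail, so the studio offers 4 and keeps 46.
Round 2 (the distributor proposes): the studio can get 46 next round, worth 0.79 × 46 = 36.34 now; the distributor offers that and keeps 13.66.
Round 1 (the studio proposes): the distributor can get 13.66 next round, worth 0.79 × 13.66 = 10.7914 now, so the studio offers 10.7914, keeping 39.2086.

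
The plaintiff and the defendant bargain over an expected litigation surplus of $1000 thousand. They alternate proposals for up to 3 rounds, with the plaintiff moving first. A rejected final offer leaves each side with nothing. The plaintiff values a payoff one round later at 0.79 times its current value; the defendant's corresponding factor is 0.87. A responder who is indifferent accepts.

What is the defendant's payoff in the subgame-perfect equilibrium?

182.7

Solve by backward induction from round 3.
Round 3 (the plaintiff proposes): the defendant will accept anything ≥ 0, so the plaintiff offers 0 and keeps 1000.
Round 2 (the defendant proposes): the plaintiff can get 1000 next round, worth 0.79 × 1000 = 790 now, so the defendant offers 790, keeping 210.
Round 1 (the plaintiff proposes): the defendant can get 210 next round, worth 0.87 × 210 = 182.7 now, so the plaintiff offers 182.7, keeping 817.3.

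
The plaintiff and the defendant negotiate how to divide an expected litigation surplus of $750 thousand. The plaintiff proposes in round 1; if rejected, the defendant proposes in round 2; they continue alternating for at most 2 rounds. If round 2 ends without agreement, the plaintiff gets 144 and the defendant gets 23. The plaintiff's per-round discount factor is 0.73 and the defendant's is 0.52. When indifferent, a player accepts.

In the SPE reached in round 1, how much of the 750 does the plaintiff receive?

434.88

Round 2 (the defendant proposes): the plaintiff gets 144 if talks fail, so the defendant offers 144 and keeps 606.
Round 1 (the plaintiff proposes): the defendant can get 606 next round, worth 0.52 × 606 = 315.12 now. The plaintiff offers 315.12 and keeps 750 − 315.12 = 434.88.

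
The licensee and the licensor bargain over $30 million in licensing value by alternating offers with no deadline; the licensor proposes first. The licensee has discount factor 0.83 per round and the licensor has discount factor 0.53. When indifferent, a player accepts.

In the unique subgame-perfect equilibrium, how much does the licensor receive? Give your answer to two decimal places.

Let x be the licensor's share when the licensor proposes and y be the licensee's share when the licensee proposes.
The licensee accepts iff offered ≥ 0.83·y, so x = 30 − 0.83y. Symmetrically y = 30 − 0.53x.
Substituting: x = 30 − 0.83(30 − 0.53x), giving x(1 − 0.53·0.83) = 30(1 − 0.83).
So x = 30 × 0.17 / 0.5601 ≈ 9.1055, and the licensee receives 30 − x ≈ 20.8945.

9.11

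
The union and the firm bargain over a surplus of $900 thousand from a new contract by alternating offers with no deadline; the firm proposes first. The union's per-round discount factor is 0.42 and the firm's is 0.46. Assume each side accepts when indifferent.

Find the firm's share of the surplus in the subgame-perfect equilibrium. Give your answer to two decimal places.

Let x be the firm's share when the firm proposes and y be the union's share when the union proposes.
The union accepts iff offered ≥ 0.42·y, so x = 900 − 0.42y. Symmetrically y = 900 − 0.46x.
Substituting: x = 900 − 0.42(900 − 0.46x), giving x(1 − 0.46·0.42) = 900(1 − 0.42).
So x = 900 × 0.58 / 0.8068 ≈ 647.0005, and the union receives 900 − x ≈ 252.9995.

647.00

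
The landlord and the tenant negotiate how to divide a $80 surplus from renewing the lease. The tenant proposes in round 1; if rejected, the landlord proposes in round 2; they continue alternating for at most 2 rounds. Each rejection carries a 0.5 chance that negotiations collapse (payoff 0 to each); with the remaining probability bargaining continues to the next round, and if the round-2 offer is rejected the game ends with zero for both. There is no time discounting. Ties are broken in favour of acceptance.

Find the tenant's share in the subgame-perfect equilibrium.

40

Round 2 (the landlord proposes): rejection yields 0 for the tenant; the landlord offers 0 and keeps 80.
Round 1 (the tenant proposes): rejecting gives the landlord an expected 0.5 × 80 = 40, so the tenant offers 40, keeping 40.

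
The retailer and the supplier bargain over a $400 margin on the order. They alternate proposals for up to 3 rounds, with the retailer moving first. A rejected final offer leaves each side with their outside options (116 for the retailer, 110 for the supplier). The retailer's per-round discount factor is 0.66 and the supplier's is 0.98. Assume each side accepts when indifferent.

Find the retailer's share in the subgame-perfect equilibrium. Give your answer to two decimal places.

Work backward from the last round.
Round 3 (the retailer proposes): the supplier gets 110 if talks fail, so the retailer offers 110 and keeps 290.
Round 2 (the supplier proposes): the retailer can get 290 next round, worth 0.66 × 290 = 191.4 now. The supplier offers 191.4 and keeps 400 − 191.4 = 208.6.
Round 1 (the retailer proposes): the supplier can get 208.6 next round, worth 0.98 × 208.6 = 204.428 now, so the retailer offers 204.428, keeping 195.572.

195.57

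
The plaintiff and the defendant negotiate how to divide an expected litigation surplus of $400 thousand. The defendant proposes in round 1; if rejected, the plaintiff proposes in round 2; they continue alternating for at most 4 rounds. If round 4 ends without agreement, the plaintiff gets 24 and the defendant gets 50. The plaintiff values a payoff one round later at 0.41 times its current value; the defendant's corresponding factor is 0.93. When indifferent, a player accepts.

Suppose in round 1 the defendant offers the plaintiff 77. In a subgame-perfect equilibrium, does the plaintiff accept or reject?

Accept

Round 4 (the plaintiff proposes): the defendant gets 50 if talks fail, so the plaintiff offers 50 and keeps 350.
Round 3 (the defendant proposes): the plaintiff can get 350 next round, worth 0.41 × 350 = 143.5 now. The defendant offers 143.5 and keeps 400 − 143.5 = 256.5.
Round 2 (the plaintiff proposes): the defendant can get 256.5 next round, worth 0.93 × 256.5 = 238.545 now; the plaintiff offers that and keeps 161.455.
So by rejecting in round 1, the plaintiff gets 161.455 next round, worth 0.41 × 161.455 = 66.19655 now.
Offer 77 ≥ 66.19655, so the plaintiff accepts.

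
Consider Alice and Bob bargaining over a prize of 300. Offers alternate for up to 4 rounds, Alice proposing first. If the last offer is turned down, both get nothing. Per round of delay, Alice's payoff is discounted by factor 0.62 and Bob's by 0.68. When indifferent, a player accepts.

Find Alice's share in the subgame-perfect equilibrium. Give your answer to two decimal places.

136.47

Work backward from the last round.
Round 4 (Bob proposes): rejection yields 0 for Alice; Bob offers 0 and keeps 300.
Round 3 (Alice proposes): Bob can get 300 next round, worth 0.68 × 300 = 204 now, so Alice offers 204, keeping 96.
Round 2 (Bob proposes): Alice can get 96 next round, worth 0.62 × 96 = 59.52 now, so Bob offers 59.52, keeping 240.48.
Round 1 (Alice proposes): Bob can get 240.48 next round, worth 0.68 × 240.48 = 163.5264 now, so Alice offers 163.5264, keeping 136.4736.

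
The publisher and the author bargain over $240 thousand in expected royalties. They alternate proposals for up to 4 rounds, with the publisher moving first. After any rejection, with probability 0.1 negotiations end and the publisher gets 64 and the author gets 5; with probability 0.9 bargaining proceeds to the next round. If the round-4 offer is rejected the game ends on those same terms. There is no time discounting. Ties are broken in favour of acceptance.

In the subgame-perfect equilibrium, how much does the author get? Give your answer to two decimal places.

145.05

Round 4 (the author proposes): the publisher gets 64 if talks fail, so the author offers 64 and keeps 176.
Round 3 (the publisher proposes): rejecting gives the author an expected 0.9 × 176 + 0.1 × 5 = 158.9. The publisher offers 158.9 and keeps 240 − 158.9 = 81.1.
Round 2 (the author proposes): rejecting gives the publisher an expected 0.9 × 81.1 + 0.1 × 64 = 79.39, so the author offers 79.39, keeping 160.61.
Round 1 (the publisher proposes): rejecting gives the author an expected 0.9 × 160.61 + 0.1 × 5 = 145.049, so the publisher offers 145.049, keeping 94.951.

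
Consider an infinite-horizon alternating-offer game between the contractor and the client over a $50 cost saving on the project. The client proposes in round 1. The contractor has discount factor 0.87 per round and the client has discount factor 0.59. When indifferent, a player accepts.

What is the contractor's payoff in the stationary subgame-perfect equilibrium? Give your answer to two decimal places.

Let x be the client's share when the client proposes and y be the contractor's share when the contractor proposes.
The contractor accepts iff offered ≥ 0.87·y, so x = 50 − 0.87y. Symmetrically y = 50 − 0.59x.
Substituting: x = 50 − 0.87(50 − 0.59x), giving x(1 − 0.59·0.87) = 50(1 − 0.87).
So x = 50 × 0.13 / 0.4867 ≈ 13.3552, and the contractor receives 50 − x ≈ 36.6448.

36.64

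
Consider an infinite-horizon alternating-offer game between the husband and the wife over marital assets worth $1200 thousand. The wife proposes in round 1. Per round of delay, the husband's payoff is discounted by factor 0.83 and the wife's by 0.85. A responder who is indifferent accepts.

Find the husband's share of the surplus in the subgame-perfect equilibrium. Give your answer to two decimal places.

Let x be the wife's share when the wife proposes and y be the husband's share when the husband proposes.
The husband accepts iff offered ≥ 0.83·y, so x = 1200 − 0.83y. Symmetrically y = 1200 − 0.85x.
Substituting: x = 1200 − 0.83(1200 − 0.85x), giving x(1 − 0.85·0.83) = 1200(1 − 0.83).
So x = 1200 × 0.17 / 0.2945 ≈ 692.6995, and the husband receives 1200 − x ≈ 507.3005.

507.30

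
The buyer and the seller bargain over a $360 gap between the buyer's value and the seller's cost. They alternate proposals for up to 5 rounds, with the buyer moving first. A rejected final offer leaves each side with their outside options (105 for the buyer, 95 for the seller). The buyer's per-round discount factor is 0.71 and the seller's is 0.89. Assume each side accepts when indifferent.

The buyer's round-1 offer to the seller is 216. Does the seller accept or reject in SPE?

Accept

Work out the seller's continuation value if the offer is rejected.
Round 5 (the buyer proposes): the seller gets 95 if talks fail, so the buyer offers 95 and keeps 265.
Round 4 (the seller proposes): the buyer can get 265 next round, worth 0.71 × 265 = 188.15 now. The seller offers 188.15 and keeps 360 − 188.15 = 171.85.
Round 3 (the buyer proposes): the seller can get 171.85 next round, worth 0.89 × 171.85 = 152.9465 now; the buyer offers that and keeps 207.0535.
Round 2 (the seller proposes): the buyer can get 207.0535 next round, worth 0.71 × 207.0535 = 147.007985 now. The seller offers 147.007985 and keeps 360 − 147.007985 = 212.992015.
So by rejecting in round 1, the seller gets 212.992015 next round, worth 0.89 × 212.992015 = 189.56289335 now.
Offer 216 ≥ 189.56289335, so the seller accepts.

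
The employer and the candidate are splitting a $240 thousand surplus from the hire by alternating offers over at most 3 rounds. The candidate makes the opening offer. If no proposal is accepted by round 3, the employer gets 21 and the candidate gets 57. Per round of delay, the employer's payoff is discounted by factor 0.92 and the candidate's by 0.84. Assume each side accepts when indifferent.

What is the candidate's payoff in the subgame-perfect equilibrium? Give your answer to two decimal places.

By backward induction:
Round 3 (the candidate proposes): the employer gets 21 if talks fail, so the candidate offers 21 and keeps 219.
Round 2 (the employer proposes): the candidate can get 219 next round, worth 0.84 × 219 = 183.96 now. The employer offers 183.96 and keeps 240 − 183.96 = 56.04.
Round 1 (the candidate proposes): the employer can get 56.04 next round, worth 0.92 × 56.04 = 51.5568 now. The candidate offers 51.5568 and keeps 240 − 51.5568 = 188.4432.

188.44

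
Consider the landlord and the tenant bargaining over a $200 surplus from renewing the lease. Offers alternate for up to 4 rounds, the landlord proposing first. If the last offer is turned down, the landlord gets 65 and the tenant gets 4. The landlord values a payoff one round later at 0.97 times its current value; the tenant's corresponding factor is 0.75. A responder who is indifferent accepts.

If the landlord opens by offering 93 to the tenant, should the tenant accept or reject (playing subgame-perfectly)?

Round 4 (the tenant proposes): the landlord gets 65 if talks fail, so the tenant offers 65 and keeps 135.
Round 3 (the landlord proposes): the tenant can get 135 next round, worth 0.75 × 135 = 101.25 now. The landlord offers 101.25 and keeps 200 − 101.25 = 98.75.
Round 2 (the tenant proposes): the landlord can get 98.75 next round, worth 0.97 × 98.75 = 95.7875 now; the tenant offers that and keeps 104.2125.
So by rejecting in round 1, the tenant gets 104.2125 next round, worth 0.75 × 104.2125 = 78.159375 now.
Offer 93 ≥ 78.159375, so the tenant accepts.

Accept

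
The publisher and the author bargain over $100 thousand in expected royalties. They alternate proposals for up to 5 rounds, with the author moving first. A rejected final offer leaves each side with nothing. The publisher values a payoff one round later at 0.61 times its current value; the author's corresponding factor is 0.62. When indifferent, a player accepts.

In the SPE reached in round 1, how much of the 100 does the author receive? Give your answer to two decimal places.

By backward induction:
Round 5 (the author proposes): the publisher will accept anything ≥ 0, so the author offers 0 and keeps 100.
Round 4 (the publisher proposes): the author can get 100 next round, worth 0.62 × 100 = 62 now. The publisher offers 62 and keeps 100 − 62 = 38.
Round 3 (the author proposes): the publisher can get 38 next round, worth 0.61 × 38 = 23.18 now. The author offers 23.18 and keeps 100 − 23.18 = 76.82.
Round 2 (the publisher proposes): the author can get 76.82 next round, worth 0.62 × 76.82 = 47.6284 now; the publisher offers that and keeps 52.3716.
Round 1 (the author proposes): the publisher can get 52.3716 next round, worth 0.61 × 52.3716 = 31.946676 now. The author offers 31.946676 and keeps 100 − 31.946676 = 68.053324.

68.05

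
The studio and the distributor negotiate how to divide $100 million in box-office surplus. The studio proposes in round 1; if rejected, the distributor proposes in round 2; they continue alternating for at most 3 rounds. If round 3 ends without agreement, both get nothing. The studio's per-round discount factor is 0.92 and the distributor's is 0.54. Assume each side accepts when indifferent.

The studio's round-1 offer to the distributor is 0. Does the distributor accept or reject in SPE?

Reject

Round 3 (the studio proposes): rejection yields 0 for the distributor; the studio offers 0 and keeps 100.
Round 2 (the distributor proposes): the studio can get 100 next round, worth 0.92 × 100 = 92 now; the distributor offers that and keeps 8.
So by rejecting in round 1, the distributor gets 8 next round, worth 0.54 × 8 = 4.32 now.
Offer 0 < 4.32, so the distributor rejects.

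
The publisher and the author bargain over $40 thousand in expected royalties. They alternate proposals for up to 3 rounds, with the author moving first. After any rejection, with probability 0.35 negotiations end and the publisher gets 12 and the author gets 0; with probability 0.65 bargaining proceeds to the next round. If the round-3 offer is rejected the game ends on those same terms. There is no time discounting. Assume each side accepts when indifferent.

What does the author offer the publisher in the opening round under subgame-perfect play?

Round 3 (the author proposes): the publisher gets 12 if talks fail, so the author offers 12 and keeps 28.
Round 2 (the publisher proposes): rejecting gives the author an expected 0.65 × 28 = 18.2; the publisher offers that and keeps 21.8.
Round 1 (the author proposes): rejecting gives the publisher an expected 0.65 × 21.8 + 0.35 × 12 = 18.37; the author offers that and keeps 21.63.

18.37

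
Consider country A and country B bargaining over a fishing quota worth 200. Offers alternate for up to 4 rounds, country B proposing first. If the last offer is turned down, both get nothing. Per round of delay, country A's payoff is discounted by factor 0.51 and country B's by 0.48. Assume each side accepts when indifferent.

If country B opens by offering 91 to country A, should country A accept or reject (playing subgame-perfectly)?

Round 4 (country A proposes): rejection yields 0 for country B; country A offers 0 and keeps 200.
Round 3 (country B proposes): country A can get 200 next round, worth 0.51 × 200 = 102 now; country B offers that and keeps 98.
Round 2 (country A proposes): country B can get 98 next round, worth 0.48 × 98 = 47.04 now, so country A offers 47.04, keeping 152.96.
So by rejecting in round 1, country A gets 152.96 next round, worth 0.51 × 152.96 = 78.0096 now.
Offer 91 ≥ 78.0096, so country A accepts.

Accept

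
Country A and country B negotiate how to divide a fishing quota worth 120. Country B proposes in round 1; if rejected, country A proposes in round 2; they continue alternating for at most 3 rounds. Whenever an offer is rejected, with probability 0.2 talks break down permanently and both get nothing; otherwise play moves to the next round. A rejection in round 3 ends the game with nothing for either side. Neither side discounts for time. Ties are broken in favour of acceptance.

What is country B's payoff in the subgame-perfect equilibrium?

Round 3 (country B proposes): rejection yields 0 for country A; country B offers 0 and keeps 120.
Round 2 (country A proposes): rejecting gives country B an expected 0.8 × 120 = 96; country A offers that and keeps 24.
Round 1 (country B proposes): rejecting gives country A an expected 0.8 × 24 = 19.2, so country B offers 19.2, keeping 100.8.

100.8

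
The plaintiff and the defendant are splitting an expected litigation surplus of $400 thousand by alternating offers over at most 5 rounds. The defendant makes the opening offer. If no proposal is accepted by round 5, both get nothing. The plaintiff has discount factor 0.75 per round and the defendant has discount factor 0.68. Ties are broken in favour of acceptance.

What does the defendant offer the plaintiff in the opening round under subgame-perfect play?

144.96

Work backward from the last round.
Round 5 (the defendant proposes): the plaintiff will accept anything ≥ 0, so the defendant offers 0 and keeps 400.
Round 4 (the plaintiff proposes): the defendant can get 400 next round, worth 0.68 × 400 = 272 now; the plaintiff offers that and keeps 128.
Round 3 (the defendant proposes): the plaintiff can get 128 next round, worth 0.75 × 128 = 96 now; the defendant offers that and keeps 304.
Round 2 (the plaintiff proposes): the defendant can get 304 next round, worth 0.68 × 304 = 206.72 now. The plaintiff offers 206.72 and keeps 400 − 206.72 = 193.28.
Round 1 (the defendant proposes): the plaintiff can get 193.28 next round, worth 0.75 × 193.28 = 144.96 now; the defendant offers that and keeps 255.04.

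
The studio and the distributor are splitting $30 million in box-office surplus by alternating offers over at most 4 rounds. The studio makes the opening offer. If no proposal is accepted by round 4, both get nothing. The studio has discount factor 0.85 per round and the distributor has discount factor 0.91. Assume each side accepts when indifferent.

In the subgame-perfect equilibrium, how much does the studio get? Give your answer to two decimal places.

Round 4 (the distributor proposes): rejection yields 0 for the studio; the distributor offers 0 and keeps 30.
Round 3 (the studio proposes): the distributor can get 30 next round, worth 0.91 × 30 = 27.3 now. The studio offers 27.3 and keeps 30 − 27.3 = 2.7.
Round 2 (the distributor proposes): the studio can get 2.7 next round, worth 0.85 × 2.7 = 2.295 now. The distributor offers 2.295 and keeps 30 − 2.295 = 27.705.
Round 1 (the studio proposes): the distributor can get 27.705 next round, worth 0.91 × 27.705 = 25.21155 now, so the studio offers 25.21155, keeping 4.78845.

4.79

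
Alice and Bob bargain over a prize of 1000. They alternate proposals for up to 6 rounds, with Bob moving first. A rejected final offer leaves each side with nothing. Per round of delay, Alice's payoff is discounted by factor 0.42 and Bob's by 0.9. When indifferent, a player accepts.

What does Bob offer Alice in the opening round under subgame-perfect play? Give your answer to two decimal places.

Round 6 (Alice proposes): Bob will accept anything ≥ 0, so Alice offers 0 and keeps 1000.
Round 5 (Bob proposes): Alice can get 1000 next round, worth 0.42 × 1000 = 420 now, so Bob offers 420, keeping 580.
Round 4 (Alice proposes): Bob can get 580 next round, worth 0.9 × 580 = 522 now; Alice offers that and keeps 478.
Round 3 (Bob proposes): Alice can get 478 next round, worth 0.42 × 478 = 200.76 now, so Bob offers 200.76, keeping 799.24.
Round 2 (Alice proposes): Bob can get 799.24 next round, worth 0.9 × 799.24 = 719.316 now; Alice offers that and keeps 280.684.
Round 1 (Bob proposes): Alice can get 280.684 next round, worth 0.42 × 280.684 = 117.88728 now. Bob offers 117.88728 and keeps 1000 − 117.88728 = 882.11272.

117.89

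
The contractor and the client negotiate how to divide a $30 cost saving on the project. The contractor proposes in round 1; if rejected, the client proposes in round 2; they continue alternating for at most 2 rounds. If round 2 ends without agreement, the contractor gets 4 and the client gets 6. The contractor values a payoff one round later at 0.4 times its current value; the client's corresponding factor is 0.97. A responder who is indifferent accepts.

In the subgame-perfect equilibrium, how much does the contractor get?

Round 2 (the client proposes): the contractor gets 4 if talks fail, so the client offers 4 and keeps 26.
Round 1 (the contractor proposes): the client can get 26 next round, worth 0.97 × 26 = 25.22 now. The contractor offers 25.22 and keeps 30 − 25.22 = 4.78.

4.78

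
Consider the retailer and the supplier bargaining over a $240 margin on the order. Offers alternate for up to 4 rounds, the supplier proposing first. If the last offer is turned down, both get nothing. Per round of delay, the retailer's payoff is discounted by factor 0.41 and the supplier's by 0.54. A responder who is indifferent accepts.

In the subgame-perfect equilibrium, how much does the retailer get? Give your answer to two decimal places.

Solve by backward induction from round 4.
Round 4 (the retailer proposes): rejection yields 0 for the supplier; the retailer offers 0 and keeps 240.
Round 3 (the supplier proposes): the retailer can get 240 next round, worth 0.41 × 240 = 98.4 now, so the supplier offers 98.4, keeping 141.6.
Round 2 (the retailer proposes): the supplier can get 141.6 next round, worth 0.54 × 141.6 = 76.464 now. The retailer offers 76.464 and keeps 240 − 76.464 = 163.536.
Round 1 (the supplier proposes): the retailer can get 163.536 next round, worth 0.41 × 163.536 = 67.04976 now. The supplier offers 67.04976 and keeps 240 − 67.04976 = 172.95024.

67.05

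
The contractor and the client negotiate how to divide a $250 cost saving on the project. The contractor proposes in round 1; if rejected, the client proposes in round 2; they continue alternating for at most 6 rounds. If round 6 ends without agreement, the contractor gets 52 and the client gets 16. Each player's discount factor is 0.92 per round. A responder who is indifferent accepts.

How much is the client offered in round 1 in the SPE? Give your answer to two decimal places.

164.47

Round 6 (the client proposes): the contractor gets 52 if talks fail, so the client offers 52 and keeps 198.
Round 5 (the contractor proposes): the client can get 198 next round, worth 0.92 × 198 = 182.16 now; the contractor offers that and keeps 67.84.
Round 4 (the client proposes): the contractor can get 67.84 next round, worth 0.92 × 67.84 = 62.4128 now. The client offers 62.4128 and keeps 250 − 62.4128 = 187.5872.
Round 3 (the contractor proposes): the client can get 187.5872 next round, worth 0.92 × 187.5872 = 172.580224 now; the contractor offers that and keeps 77.419776.
Round 2 (the client proposes): the contractor can get 77.419776 next round, worth 0.92 × 77.419776 = 71.22619392 now, so the client offers 71.22619392, keeping 178.77380608.
Round 1 (the contractor proposes): the client can get 178.77380608 next round, worth 0.92 × 178.77380608 = 164.4719015936 now; the contractor offers that and keeps 85.5280984064.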